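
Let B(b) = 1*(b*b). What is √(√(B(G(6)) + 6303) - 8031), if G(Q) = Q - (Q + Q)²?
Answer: √(-8031 + √25347) ≈ 88.723*I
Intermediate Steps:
G(Q) = Q - 4*Q² (G(Q) = Q - (2*Q)² = Q - 4*Q²)
B(b) = b² (B(b) = 1*b² = b²)
√(√(B(G(6)) + 6303) - 8031) = √(√((6*(1 - 4*6))² + 6303) - 8031) = √(√((6*(1 - 24))² + 6303) - 8031) = √(√((6*(-23))² + 6303) - 8031) = √(√((-138)² + 6303) - 8031) = √(√(19044 + 6303) - 8031) = √(√25347 - 8031) = √(-8031 + √25347)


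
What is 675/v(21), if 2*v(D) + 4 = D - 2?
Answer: 90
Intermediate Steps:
v(D) = -3 + D/2 (v(D) = -2 + (D - 2)/2 = -2 + (-2 + D)/2 = -2 + (-1 + D/2) = -3 + D/2)
675/v(21) = 675/(-3 + (1/2)*21) = 675/(-3 + 21/2) = 675/(15/2) = 675*(2/15) = 90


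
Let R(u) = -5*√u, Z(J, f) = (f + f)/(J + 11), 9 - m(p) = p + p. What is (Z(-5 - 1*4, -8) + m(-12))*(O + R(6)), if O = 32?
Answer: 800 - 125*√6 ≈ 493.81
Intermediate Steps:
m(p) = 9 - 2*p (m(p) = 9 - (p + p) = 9 - 2*p)
Z(J, f) = 2*f/(11 + J) (Z(J, f) = (2*f)/(11 + J) = 2*f/(11 + J))
(Z(-5 - 1*4, -8) + m(-12))*(O + R(6)) = (2*(-8)/(11 + (-5 - 1*4)) + (9 - 2*(-12)))*(32 - 5*√6) = (2*(-8)/(11 + (-5 - 4)) + (9 + 24))*(32 - 5*√6) = (2*(-8)/(11 - 9) + 33)*(32 - 5*√6) = (2*(-8)/2 + 33)*(32 - 5*√6) = (2*(-8)*(½) + 33)*(32 - 5*√6) = (-8 + 33)*(32 - 5*√6) = 25*(32 - 5*√6) = 800 - 125*√6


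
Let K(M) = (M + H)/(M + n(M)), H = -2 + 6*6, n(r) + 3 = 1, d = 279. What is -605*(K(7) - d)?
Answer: 163834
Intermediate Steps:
n(r) = -2 (n(r) = -3 + 1 = -2)
H = 34 (H = -2 + 36 = 34)
K(M) = (34 + M)/(-2 + M) (K(M) = (M + 34)/(M - 2) = (34 + M)/(-2 + M))
-605*(K(7) - d) = -605*((34 + 7)/(-2 + 7) - 1*279) = -605*(41/5 - 279) = -605*(-1354/5) = 163834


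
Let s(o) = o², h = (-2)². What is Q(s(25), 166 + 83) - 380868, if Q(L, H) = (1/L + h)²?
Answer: -148770307499/390625 ≈ -3.8085e+5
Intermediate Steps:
h = 4
Q(L, H) = (4 + 1/L)² (Q(L, H) = (1/L + 4)² = (4 + 1/L)²)
Q(s(25), 166 + 83) - 380868 = (1 + 4*25²)²/(25²)² - 380868 = (1 + 4*625)²/625² - 380868 = (1 + 2500)²/390625 - 380868 = (1/390625)*2501² - 380868 = (1/390625)*6255001 - 380868 = 6255001/390625 - 380868 = -148770307499/390625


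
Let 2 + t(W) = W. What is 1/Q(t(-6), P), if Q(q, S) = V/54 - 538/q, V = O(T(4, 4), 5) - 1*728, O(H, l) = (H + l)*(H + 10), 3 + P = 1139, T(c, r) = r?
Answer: 108/6059 ≈ 0.017825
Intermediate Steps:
t(W) = -2 + W
P = 1136 (P = -3 + 1139 = 1136)
O(H, l) = (10 + H)*(H + l) (O(H, l) = (H + l)*(10 + H) = (10 + H)*(H + l))
V = -602 (V = (4**2 + 10*4 + 10*5 + 4*5) - 1*728 = (16 + 40 + 50 + 20) - 728 = 126 - 728 = -602)
Q(q, S) = -301/27 - 538/q (Q(q, S) = -602/54 - 538/q = -602*1/54 - 538/q = -301/27 - 538/q)
1/Q(t(-6), P) = 1/(-301/27 - 538/(-2 - 6)) = 1/(-301/27 - 538/(-8)) = 1/(-301/27 - 538*(-1/8)) = 1/(-301/27 + 269/4) = 1/(6059/108) = 108/6059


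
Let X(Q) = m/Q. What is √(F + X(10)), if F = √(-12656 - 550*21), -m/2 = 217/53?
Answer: √(-57505 + 491575*I*√494)/265 ≈ 8.7968 + 8.8432*I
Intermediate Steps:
m = -434/53 ≈ -8.1887
X(Q) = -434/(53*Q)
F = 7*I*√494 (F = √(-12656 - 11550) = √(-24206) = 7*I*√494 ≈ 155.58*I)
√(F + X(10)) = √(7*I*√494 - 434/53/10) = √(7*I*√494 - 434/53*⅒) = √(7*I*√494 - 217/265) = √(-217/265 + 7*I*√494)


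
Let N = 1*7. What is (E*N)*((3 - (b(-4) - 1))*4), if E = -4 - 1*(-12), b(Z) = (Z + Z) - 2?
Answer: 3136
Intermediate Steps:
b(Z) = -2 + 2*Z (b(Z) = 2*Z - 2 = -2 + 2*Z)
N = 7
E = 8 (E = -4 + 12 = 8)
(E*N)*((3 - (b(-4) - 1))*4) = (8*7)*((3 - ((-2 + 2*(-4)) - 1))*4) = 56*((3 - ((-2 - 8) - 1))*4) = 56*((3 - (-10 - 1))*4) = 56*((3 - 1*(-11))*4) = 56*((3 + 11)*4) = 56*(14*4) = 56*56 = 3136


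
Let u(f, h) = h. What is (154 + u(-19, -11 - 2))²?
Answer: 19881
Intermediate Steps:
(154 + u(-19, -11 - 2))² = (154 + (-11 - 2))² = (154 - 13)² = 141² = 19881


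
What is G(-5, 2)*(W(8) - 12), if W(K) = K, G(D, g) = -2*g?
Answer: 16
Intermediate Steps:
G(-5, 2)*(W(8) - 12) = (-2*2)*(8 - 12) = -4*(-4) = 16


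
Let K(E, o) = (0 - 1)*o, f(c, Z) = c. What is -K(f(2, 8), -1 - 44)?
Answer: -45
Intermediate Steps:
K(E, o) = -o
-K(f(2, 8), -1 - 44) = -(-1)*(-1 - 44) = -(-1)*(-45) = -1*45 = -45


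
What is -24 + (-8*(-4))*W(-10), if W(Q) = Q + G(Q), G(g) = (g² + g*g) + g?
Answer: 5736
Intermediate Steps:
G(g) = g + 2*g² (G(g) = (g² + g²) + g = 2*g² + g = g + 2*g²)
W(Q) = Q + Q*(1 + 2*Q)
-24 + (-8*(-4))*W(-10) = -24 + (-8*(-4))*(2*(-10)*(1 - 10)) = -24 + 32*(2*(-10)*(-9)) = -24 + 32*180 = -24 + 5760 = 5736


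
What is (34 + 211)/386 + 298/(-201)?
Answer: -65783/77586 ≈ -0.84787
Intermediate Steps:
(34 + 211)/386 + 298/(-201) = 245*(1/386) + 298*(-1/201) = 245/386 - 298/201 = -65783/77586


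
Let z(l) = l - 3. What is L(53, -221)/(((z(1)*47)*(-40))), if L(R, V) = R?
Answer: 53/3760 ≈ 0.014096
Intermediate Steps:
z(l) = -3 + l
L(53, -221)/(((z(1)*47)*(-40))) = 53/((((-3 + 1)*47)*(-40))) = 53/((-2*47*(-40))) = 53/((-94*(-40))) = 53/3760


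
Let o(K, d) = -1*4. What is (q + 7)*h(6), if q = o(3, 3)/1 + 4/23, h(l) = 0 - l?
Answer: -438/23 ≈ -19.043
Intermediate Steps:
o(K, d) = -4
h(l) = -l
q = -88/23 (q = -4/1 + 4/23 = -4*1 + 4*(1/23) = -4 + 4/23 = -88/23 ≈ -3.8261)
(q + 7)*h(6) = (-88/23 + 7)*(-1*6) = (73/23)*(-6) = -438/23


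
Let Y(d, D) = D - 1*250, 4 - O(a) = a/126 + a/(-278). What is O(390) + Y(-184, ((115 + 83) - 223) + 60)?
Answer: -620849/2919 ≈ -212.69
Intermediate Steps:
O(a) = 4 - 38*a/8757 (O(a) = 4 - (a/126 + a/(-278)) = 4 - (a*(1/126) + a*(-1/278)) = 4 - (a/126 - a/278) = 4 - 38*a/8757)
Y(d, D) = -250 + D (Y(d, D) = D - 250 = -250 + D)
O(390) + Y(-184, ((115 + 83) - 223) + 60) = (4 - 38/8757*390) + (-250 + (((115 + 83) - 223) + 60)) = (4 - 4940/2919) + (-250 + ((198 - 223) + 60)) = 6736/2919 + (-250 + (-25 + 60)) = 6736/2919 + (-250 + 35) = 6736/2919 - 215 = -620849/2919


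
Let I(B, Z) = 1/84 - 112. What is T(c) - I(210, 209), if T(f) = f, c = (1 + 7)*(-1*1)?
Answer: 8735/84 ≈ 103.99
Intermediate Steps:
I(B, Z) = -9407/84 (I(B, Z) = 1/84 - 112 = -9407/84)
c = -8 (c = 8*(-1) = -8)
T(c) - I(210, 209) = -8 - 1*(-9407/84) = -8 + 9407/84 = 8735/84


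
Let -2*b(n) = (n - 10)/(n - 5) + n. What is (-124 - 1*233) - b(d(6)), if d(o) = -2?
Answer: -2500/7 ≈ -357.14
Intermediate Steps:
b(n) = -n/2 - (-10 + n)/(2*(-5 + n)) (b(n) = -((n - 10)/(n - 5) + n)/2 = -((-10 + n)/(-5 + n) + n)/2 = -(n + (-10 + n)/(-5 + n))/2 = -n/2 - (-10 + n)/(2*(-5 + n)))
(-124 - 1*233) - b(d(6)) = (-124 - 1*233) - (10 - 1*(-2)² + 4*(-2))/(2*(-5 - 2)) = (-124 - 233) - (10 - 1*4 - 8)/(2*(-7)) = -357 - (-1)*(10 - 4 - 8)/(2*7) = -357 - (-1)*(-2)/(2*7) = -357 - 1*⅐ = -357 - ⅐ = -2500/7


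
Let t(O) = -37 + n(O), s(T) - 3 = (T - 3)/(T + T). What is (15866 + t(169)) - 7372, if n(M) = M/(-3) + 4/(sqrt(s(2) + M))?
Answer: 25202/3 + 8*sqrt(687)/687 ≈ 8401.0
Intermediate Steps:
s(T) = 3 + (-3 + T)/(2*T) (s(T) = 3 + (T - 3)/(T + T) = 3 + (-3 + T)/((2*T)) = 3 + (-3 + T)*(1/(2*T)) = 3 + (-3 + T)/(2*T))
n(M) = 4/sqrt(11/4 + M) - M/3 (n(M) = M/(-3) + 4/(sqrt((1/2)*(-3 + 7*2)/2 + M)) = M*(-1/3) + 4/(sqrt((1/2)*(1/2)*(-3 + 14) + M)) = -M/3 + 4/(sqrt((1/2)*(1/2)*11 + M)) = -M/3 + 4/(sqrt(11/4 + M)) = -M/3 + 4/sqrt(11/4 + M) = 4/sqrt(11/4 + M) - M/3)
t(O) = -37 + 8/sqrt(11 + 4*O) - O/3 (t(O) = -37 + (8/sqrt(11 + 4*O) - O/3) = -37 + 8/sqrt(11 + 4*O) - O/3)
(15866 + t(169)) - 7372 = (15866 + (-37 + 8/sqrt(11 + 4*169) - 1/3*169)) - 7372 = (15866 + (-37 + 8/sqrt(11 + 676) - 169/3)) - 7372 = (15866 + (-37 + 8/sqrt(687) - 169/3)) - 7372 = (15866 + (-37 + 8*(sqrt(687)/687) - 169/3)) - 7372 = (15866 + (-37 + 8*sqrt(687)/687 - 169/3)) - 7372 = (15866 + (-280/3 + 8*sqrt(687)/687)) - 7372 = (47318/3 + 8*sqrt(687)/687) - 7372 = 25202/3 + 8*sqrt(687)/687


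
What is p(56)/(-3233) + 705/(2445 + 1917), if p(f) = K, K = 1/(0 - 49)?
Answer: 37229449/230338318 ≈ 0.16163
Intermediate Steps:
K = -1/49 (K = 1/(-49) = -1/49 ≈ -0.020408)
p(f) = -1/49
p(56)/(-3233) + 705/(2445 + 1917) = -1/49/(-3233) + 705/(2445 + 1917) = -1/49*(-1/3233) + 705/4362 = 1/158417 + 705*(1/4362) = 1/158417 + 235/1454 = 37229449/230338318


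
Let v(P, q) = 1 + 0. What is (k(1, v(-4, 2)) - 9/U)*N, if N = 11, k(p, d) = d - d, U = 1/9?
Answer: -891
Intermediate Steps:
U = 1/9 ≈ 0.11111
v(P, q) = 1
k(p, d) = 0
(k(1, v(-4, 2)) - 9/U)*N = (0 - 9/1/9)*11 = (0 - 9*9)*11 = (0 - 81)*11 = -81*11 = -891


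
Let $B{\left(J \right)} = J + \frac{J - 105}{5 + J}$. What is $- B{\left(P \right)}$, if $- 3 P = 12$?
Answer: $113$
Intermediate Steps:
$P = -4$ ($P = \left(- \frac{1}{3}\right) 12 = -4$)
$B{\left(J \right)} = J + \frac{-105 + J}{5 + J}$
$- B{\left(P \right)} = - \frac{-105 + \left(-4\right)^{2} + 6 \left(-4\right)}{5 - 4} = - \frac{-105 + 16 - 24}{1} = - 1 \left(-113\right) = \left(-1\right) \left(-113\right) = 113$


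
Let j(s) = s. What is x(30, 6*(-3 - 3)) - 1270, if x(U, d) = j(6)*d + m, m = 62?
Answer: -1424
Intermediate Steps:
x(U, d) = 62 + 6*d (x(U, d) = 6*d + 62 = 62 + 6*d)
x(30, 6*(-3 - 3)) - 1270 = (62 + 6*(6*(-3 - 3))) - 1270 = (62 + 6*(6*(-6))) - 1270 = (62 + 6*(-36)) - 1270 = (62 - 216) - 1270 = -154 - 1270 = -1424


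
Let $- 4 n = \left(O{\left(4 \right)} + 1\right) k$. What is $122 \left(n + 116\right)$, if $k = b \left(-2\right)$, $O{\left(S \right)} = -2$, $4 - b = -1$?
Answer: $13847$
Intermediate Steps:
$b = 5$ ($b = 4 - -1 = 4 + 1 = 5$)
$k = -10$ ($k = 5 \left(-2\right) = -10$)
$n = - \frac{5}{2}$ ($n = - \frac{\left(-2 + 1\right) \left(-10\right)}{4} = - \frac{\left(-1\right) \left(-10\right)}{4} = \left(- \frac{1}{4}\right) 10 = - \frac{5}{2} \approx -2.5$)
$122 \left(n + 116\right) = 122 \left(- \frac{5}{2} + 116\right) = 122 \cdot \frac{227}{2} = 13847$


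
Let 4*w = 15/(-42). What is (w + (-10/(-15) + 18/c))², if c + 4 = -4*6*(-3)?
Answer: 5784025/8156736 ≈ 0.70911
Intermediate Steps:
c = 68 (c = -4 - 4*6*(-3) = -4 - 24*(-3) = -4 + 72 = 68)
w = -5/56 (w = (15/(-42))/4 = (15*(-1/42))/4 = (¼)*(-5/14) = -5/56 ≈ -0.089286)
(w + (-10/(-15) + 18/c))² = (-5/56 + (-10/(-15) + 18/68))² = (-5/56 + (-10*(-1/15) + 18*(1/68)))² = (-5/56 + (⅔ + 9/34))² = (-5/56 + 95/102)² = (2405/2856)² = 5784025/8156736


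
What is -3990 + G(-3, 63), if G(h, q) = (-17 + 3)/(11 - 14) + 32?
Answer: -11860/3 ≈ -3953.3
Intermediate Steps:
G(h, q) = 110/3 (G(h, q) = -14/(-3) + 32 = -14*(-⅓) + 32 = 14/3 + 32 = 110/3)
-3990 + G(-3, 63) = -3990 + 110/3 = -11860/3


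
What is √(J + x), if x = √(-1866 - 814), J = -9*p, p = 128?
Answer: √(-1152 + 2*I*√670) ≈ 0.7624 + 33.95*I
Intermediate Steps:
J = -1152 (J = -9*128 = -1152)
x = 2*I*√670 (x = √(-2680) = 2*I*√670 ≈ 51.769*I)
√(J + x) = √(-1152 + 2*I*√670)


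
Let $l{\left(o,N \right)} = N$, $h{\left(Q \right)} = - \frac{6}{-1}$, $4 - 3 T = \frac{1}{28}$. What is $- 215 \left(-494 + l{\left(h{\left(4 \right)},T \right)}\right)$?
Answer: $\frac{2965925}{28} \approx 1.0593 \cdot 10^{5}$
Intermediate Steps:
$T = \frac{37}{28}$ ($T = \frac{4}{3} - \frac{1}{3 \cdot 28} = \frac{4}{3} - \frac{1}{84} = \frac{37}{28} \approx 1.3214$)
$h{\left(Q \right)} = 6$ ($h{\left(Q \right)} = \left(-6\right) \left(-1\right) = 6$)
$- 215 \left(-494 + l{\left(h{\left(4 \right)},T \right)}\right) = - 215 \left(-494 + \frac{37}{28}\right) = \left(-215\right) \left(- \frac{13795}{28}\right) = \frac{2965925}{28}$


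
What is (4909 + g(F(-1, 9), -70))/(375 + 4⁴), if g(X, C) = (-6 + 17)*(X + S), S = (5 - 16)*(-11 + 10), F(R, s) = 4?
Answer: 5074/631 ≈ 8.0412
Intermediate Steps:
S = 11 (S = -11*(-1) = 11)
g(X, C) = 121 + 11*X (g(X, C) = (-6 + 17)*(X + 11) = 11*(11 + X) = 121 + 11*X)
(4909 + g(F(-1, 9), -70))/(375 + 4⁴) = (4909 + (121 + 11*4))/(375 + 4⁴) = (4909 + (121 + 44))/(375 + 256) = (4909 + 165)/631 = 5074*(1/631) = 5074/631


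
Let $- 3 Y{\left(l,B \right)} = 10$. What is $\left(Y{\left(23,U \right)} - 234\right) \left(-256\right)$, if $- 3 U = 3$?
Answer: $\frac{182272}{3} \approx 60757.0$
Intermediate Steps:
$U = -1$ ($U = \left(- \frac{1}{3}\right) 3 = -1$)
$Y{\left(l,B \right)} = - \frac{10}{3}$ ($Y{\left(l,B \right)} = \left(- \frac{1}{3}\right) 10 = - \frac{10}{3}$)
$\left(Y{\left(23,U \right)} - 234\right) \left(-256\right) = \left(- \frac{10}{3} - 234\right) \left(-256\right) = \left(- \frac{712}{3}\right) \left(-256\right) = \frac{182272}{3}$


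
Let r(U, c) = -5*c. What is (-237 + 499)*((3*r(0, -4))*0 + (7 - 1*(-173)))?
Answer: 47160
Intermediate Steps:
(-237 + 499)*((3*r(0, -4))*0 + (7 - 1*(-173))) = (-237 + 499)*((3*(-5*(-4)))*0 + (7 - 1*(-173))) = 262*((3*20)*0 + (7 + 173)) = 262*(60*0 + 180) = 262*(0 + 180) = 262*180 = 47160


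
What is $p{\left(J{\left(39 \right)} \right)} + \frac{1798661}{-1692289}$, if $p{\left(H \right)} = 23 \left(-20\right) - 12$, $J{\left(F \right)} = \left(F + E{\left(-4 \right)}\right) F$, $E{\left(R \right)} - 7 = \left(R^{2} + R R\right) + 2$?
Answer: $- \frac{800559069}{1692289} \approx -473.06$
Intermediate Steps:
$E{\left(R \right)} = 9 + 2 R^{2}$ ($E{\left(R \right)} = 7 + \left(\left(R^{2} + R R\right) + 2\right) = 7 + \left(\left(R^{2} + R^{2}\right) + 2\right) = 7 + \left(2 R^{2} + 2\right) = 7 + \left(2 + 2 R^{2}\right) = 9 + 2 R^{2}$)
$J{\left(F \right)} = F \left(41 + F\right)$ ($J{\left(F \right)} = \left(F + \left(9 + 2 \left(-4\right)^{2}\right)\right) F = \left(F + \left(9 + 2 \cdot 16\right)\right) F = \left(F + \left(9 + 32\right)\right) F = \left(F + 41\right) F = \left(41 + F\right) F = F \left(41 + F\right)$)
$p{\left(H \right)} = -472$ ($p{\left(H \right)} = -460 - 12 = -472$)
$p{\left(J{\left(39 \right)} \right)} + \frac{1798661}{-1692289} = -472 + \frac{1798661}{-1692289} = -472 + 1798661 \left(- \frac{1}{1692289}\right) = -472 - \frac{1798661}{1692289} = - \frac{800559069}{1692289}$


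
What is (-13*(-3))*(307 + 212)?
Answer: 20241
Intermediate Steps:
(-13*(-3))*(307 + 212) = 39*519 = 20241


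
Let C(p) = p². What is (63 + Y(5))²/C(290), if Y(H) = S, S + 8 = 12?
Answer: 4489/84100 ≈ 0.053377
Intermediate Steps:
S = 4 (S = -8 + 12 = 4)
Y(H) = 4
(63 + Y(5))²/C(290) = (63 + 4)²/(290²) = 67²/84100 = 4489*(1/84100) = 4489/84100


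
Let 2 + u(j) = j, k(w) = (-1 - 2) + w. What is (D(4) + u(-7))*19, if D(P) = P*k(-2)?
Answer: -551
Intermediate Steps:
k(w) = -3 + w
u(j) = -2 + j
D(P) = -5*P (D(P) = P*(-3 - 2) = P*(-5) = -5*P)
(D(4) + u(-7))*19 = (-5*4 + (-2 - 7))*19 = (-20 - 9)*19 = -29*19 = -551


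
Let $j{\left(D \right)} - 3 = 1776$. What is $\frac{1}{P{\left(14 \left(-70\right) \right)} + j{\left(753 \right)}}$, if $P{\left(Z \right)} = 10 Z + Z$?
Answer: $- \frac{1}{9001} \approx -0.0001111$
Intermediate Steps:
$P{\left(Z \right)} = 11 Z$
$j{\left(D \right)} = 1779$ ($j{\left(D \right)} = 3 + 1776 = 1779$)
$\frac{1}{P{\left(14 \left(-70\right) \right)} + j{\left(753 \right)}} = \frac{1}{11 \cdot 14 \left(-70\right) + 1779} = \frac{1}{11 \left(-980\right) + 1779} = \frac{1}{-10780 + 1779} = \frac{1}{-9001} = - \frac{1}{9001}$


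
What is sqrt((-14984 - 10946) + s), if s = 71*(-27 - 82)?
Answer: 3*I*sqrt(3741) ≈ 183.49*I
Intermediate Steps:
s = -7739 (s = 71*(-109) = -7739)
sqrt((-14984 - 10946) + s) = sqrt((-14984 - 10946) - 7739) = sqrt(-25930 - 7739) = sqrt(-33669) = 3*I*sqrt(3741)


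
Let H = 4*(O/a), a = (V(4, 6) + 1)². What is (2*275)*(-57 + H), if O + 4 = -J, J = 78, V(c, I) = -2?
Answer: -211750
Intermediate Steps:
O = -82 (O = -4 - 1*78 = -4 - 78 = -82)
a = 1 (a = (-2 + 1)² = (-1)² = 1)
H = -328 (H = 4*(-82/1) = 4*(-82*1) = 4*(-82) = -328)
(2*275)*(-57 + H) = (2*275)*(-57 - 328) = 550*(-385) = -211750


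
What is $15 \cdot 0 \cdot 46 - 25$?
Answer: $-25$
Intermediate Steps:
$15 \cdot 0 \cdot 46 - 25 = 0 \cdot 46 - 25 = 0 - 25 = -25$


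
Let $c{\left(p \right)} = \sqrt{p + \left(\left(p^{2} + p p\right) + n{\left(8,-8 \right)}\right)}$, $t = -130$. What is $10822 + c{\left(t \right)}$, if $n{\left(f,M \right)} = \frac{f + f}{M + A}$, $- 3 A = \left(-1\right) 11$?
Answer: $10822 + \frac{\sqrt{5689606}}{13} \approx 11005.0$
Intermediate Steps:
$A = \frac{11}{3}$ ($A = - \frac{\left(-1\right) 11}{3} = \left(- \frac{1}{3}\right) \left(-11\right) = \frac{11}{3} \approx 3.6667$)
$n{\left(f,M \right)} = \frac{2 f}{\frac{11}{3} + M}$ ($n{\left(f,M \right)} = \frac{f + f}{M + \frac{11}{3}} = \frac{2 f}{\frac{11}{3} + M}$)
$c{\left(p \right)} = \sqrt{- \frac{48}{13} + p + 2 p^{2}}$ ($c{\left(p \right)} = \sqrt{p + \left(\left(p^{2} + p p\right) + 6 \cdot 8 \frac{1}{11 + 3 \left(-8\right)}\right)} = \sqrt{p + \left(\left(p^{2} + p^{2}\right) + 6 \cdot 8 \frac{1}{11 - 24}\right)} = \sqrt{p + \left(2 p^{2} + 6 \cdot 8 \frac{1}{-13}\right)} = \sqrt{p + \left(2 p^{2} + 6 \cdot 8 \left(- \frac{1}{13}\right)\right)} = \sqrt{p + \left(2 p^{2} - \frac{48}{13}\right)} = \sqrt{p + \left(- \frac{48}{13} + 2 p^{2}\right)} = \sqrt{- \frac{48}{13} + p + 2 p^{2}}$)
$10822 + c{\left(t \right)} = 10822 + \frac{\sqrt{-624 + 169 \left(-130\right) + 338 \left(-130\right)^{2}}}{13} = 10822 + \frac{\sqrt{-624 - 21970 + 338 \cdot 16900}}{13} = 10822 + \frac{\sqrt{-624 - 21970 + 5712200}}{13} = 10822 + \frac{\sqrt{5689606}}{13}$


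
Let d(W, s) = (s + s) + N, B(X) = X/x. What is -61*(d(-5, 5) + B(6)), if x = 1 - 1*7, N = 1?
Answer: -610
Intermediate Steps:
x = -6 (x = 1 - 7 = -6)
B(X) = -X/6 (B(X) = X/(-6) = X*(-⅙) = -X/6)
d(W, s) = 1 + 2*s (d(W, s) = (s + s) + 1 = 2*s + 1 = 1 + 2*s)
-61*(d(-5, 5) + B(6)) = -61*((1 + 2*5) - ⅙*6) = -61*((1 + 10) - 1) = -61*(11 - 1) = -61*10 = -610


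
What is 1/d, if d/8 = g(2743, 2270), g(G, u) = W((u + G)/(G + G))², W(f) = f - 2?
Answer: 7524049/71019362 ≈ 0.10594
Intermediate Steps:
W(f) = -2 + f
g(G, u) = (-2 + (G + u)/(2*G))² (g(G, u) = (-2 + (u + G)/(G + G))² = (-2 + (G + u)/((2*G)))² = (-2 + (G + u)*(1/(2*G)))² = (-2 + (G + u)/(2*G))²)
d = 71019362/7524049 (d = 8*((¼)*(-1*2270 + 3*2743)²/2743²) = 8*((¼)*(1/7524049)*(-2270 + 8229)²) = 8*((¼)*(1/7524049)*5959²) = 8*((¼)*(1/7524049)*35509681) = 8*(35509681/30096196) = 71019362/7524049 ≈ 9.4390)
1/d = 1/(71019362/7524049) = 7524049/71019362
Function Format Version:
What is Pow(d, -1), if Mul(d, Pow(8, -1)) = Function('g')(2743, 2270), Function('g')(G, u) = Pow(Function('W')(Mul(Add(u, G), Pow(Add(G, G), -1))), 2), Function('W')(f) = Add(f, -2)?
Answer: Rational(7524049, 71019362) ≈ 0.10594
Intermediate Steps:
Function('W')(f) = Add(-2, f)
Function('g')(G, u) = Pow(Add(-2, Mul(Rational(1, 2), Pow(G, -1), Add(G, u))), 2) (Function('g')(G, u) = Pow(Add(-2, Mul(Add(u, G), Pow(Add(G, G), -1))), 2) = Pow(Add(-2, Mul(Add(G, u), Pow(Mul(2, G), -1))), 2) = Pow(Add(-2, Mul(Add(G, u), Mul(Rational(1, 2), Pow(G, -1)))), 2) = Pow(Add(-2, Mul(Rational(1, 2), Pow(G, -1), Add(G, u))), 2))
d = Rational(71019362, 7524049) (d = Mul(8, Mul(Rational(1, 4), Pow(2743, -2), Pow(Add(Mul(-1, 2270), Mul(3, 2743)), 2))) = Mul(8, Mul(Rational(1, 4), Rational(1, 7524049), Pow(Add(-2270, 8229), 2))) = Mul(8, Mul(Rational(1, 4), Rational(1, 7524049), Pow(5959, 2))) = Mul(8, Mul(Rational(1, 4), Rational(1, 7524049), 35509681)) = Mul(8, Rational(35509681, 30096196)) = Rational(71019362, 7524049) ≈ 9.4390)
Pow(d, -1) = Pow(Rational(71019362, 7524049), -1) = Rational(7524049, 71019362)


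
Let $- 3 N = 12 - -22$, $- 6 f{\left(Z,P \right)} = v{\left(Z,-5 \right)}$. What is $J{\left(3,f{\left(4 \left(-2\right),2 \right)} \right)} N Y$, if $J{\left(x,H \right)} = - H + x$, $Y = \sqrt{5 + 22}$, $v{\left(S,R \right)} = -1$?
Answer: $- \frac{289 \sqrt{3}}{3} \approx -166.85$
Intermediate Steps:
$f{\left(Z,P \right)} = \frac{1}{6}$ ($f{\left(Z,P \right)} = \left(- \frac{1}{6}\right) \left(-1\right) = \frac{1}{6}$)
$Y = 3 \sqrt{3}$ ($Y = \sqrt{27} = 3 \sqrt{3} \approx 5.1962$)
$N = - \frac{34}{3}$ ($N = - \frac{12 - -22}{3} = - \frac{12 + 22}{3} = \left(- \frac{1}{3}\right) 34 = - \frac{34}{3} \approx -11.333$)
$J{\left(x,H \right)} = x - H$
$J{\left(3,f{\left(4 \left(-2\right),2 \right)} \right)} N Y = \left(3 - \frac{1}{6}\right) \left(- \frac{34}{3}\right) 3 \sqrt{3} = \frac{17}{6} \left(- \frac{34}{3}\right) 3 \sqrt{3} = - \frac{289 \cdot 3 \sqrt{3}}{9} = - \frac{289 \sqrt{3}}{3}$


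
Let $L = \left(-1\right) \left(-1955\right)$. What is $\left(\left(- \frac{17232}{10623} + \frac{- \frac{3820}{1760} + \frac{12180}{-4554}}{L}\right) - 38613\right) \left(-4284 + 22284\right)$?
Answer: $- \frac{243471161593379850}{350286343} \approx -6.9506 \cdot 10^{8}$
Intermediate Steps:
$L = 1955$
$\left(\left(- \frac{17232}{10623} + \frac{- \frac{3820}{1760} + \frac{12180}{-4554}}{L}\right) - 38613\right) \left(-4284 + 22284\right) = \left(\left(- \frac{17232}{10623} + \frac{- \frac{3820}{1760} + \frac{12180}{-4554}}{1955}\right) - 38613\right) \left(-4284 + 22284\right) = \left(\left(\left(-17232\right) \frac{1}{10623} + \left(\left(-3820\right) \frac{1}{1760} + 12180 \left(- \frac{1}{4554}\right)\right) \frac{1}{1955}\right) - 38613\right) 18000 = \left(\left(- \frac{5744}{3541} + \left(- \frac{191}{88} - \frac{2030}{759}\right) \frac{1}{1955}\right) - 38613\right) 18000 = \left(\left(- \frac{5744}{3541} - \frac{29419}{11870760}\right) - 38613\right) 18000 = \left(- \frac{68289818119}{42034361160} - 38613\right) 18000 = \left(- \frac{1623141077289199}{42034361160}\right) 18000 = - \frac{243471161593379850}{350286343}$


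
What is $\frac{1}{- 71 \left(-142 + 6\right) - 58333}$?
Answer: $- \frac{1}{48677} \approx -2.0544 \cdot 10^{-5}$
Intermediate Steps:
$\frac{1}{- 71 \left(-142 + 6\right) - 58333} = \frac{1}{\left(-71\right) \left(-136\right) - 58333} = \frac{1}{9656 - 58333} = \frac{1}{-48677} = - \frac{1}{48677}$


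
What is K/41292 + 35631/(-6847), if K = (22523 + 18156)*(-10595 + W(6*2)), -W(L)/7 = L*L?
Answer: -3233244573391/282726324 ≈ -11436.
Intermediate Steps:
W(L) = -7*L² (W(L) = -7*L*L = -7*L²)
K = -471998437 (K = (22523 + 18156)*(-10595 - 7*(6*2)²) = 40679*(-10595 - 7*12²) = 40679*(-10595 - 7*144) = 40679*(-10595 - 1008) = 40679*(-11603) = -471998437)
K/41292 + 35631/(-6847) = -471998437/41292 + 35631/(-6847) = -471998437*1/41292 + 35631*(-1/6847) = -471998437/41292 - 35631/6847 = -3233244573391/282726324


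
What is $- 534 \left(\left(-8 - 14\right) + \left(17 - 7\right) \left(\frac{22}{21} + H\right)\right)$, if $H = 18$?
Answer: $- \frac{629764}{7} \approx -89966.0$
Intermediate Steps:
$- 534 \left(\left(-8 - 14\right) + \left(17 - 7\right) \left(\frac{22}{21} + H\right)\right) = - 534 \left(\left(-8 - 14\right) + \left(17 - 7\right) \left(\frac{22}{21} + 18\right)\right) = - 534 \left(-22 + 10 \left(22 \cdot \frac{1}{21} + 18\right)\right) = - 534 \left(-22 + 10 \left(\frac{22}{21} + 18\right)\right) = - 534 \left(-22 + 10 \cdot \frac{400}{21}\right) = - 534 \left(-22 + \frac{4000}{21}\right) = \left(-534\right) \frac{3538}{21} = - \frac{629764}{7}$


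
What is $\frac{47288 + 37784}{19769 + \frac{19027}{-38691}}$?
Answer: $\frac{411440094}{95607919} \approx 4.3034$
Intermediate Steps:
$\frac{47288 + 37784}{19769 + \frac{19027}{-38691}} = \frac{85072}{19769 + 19027 \left(- \frac{1}{38691}\right)} = \frac{85072}{19769 - \frac{19027}{38691}} = \frac{85072}{\frac{764863352}{38691}} = 85072 \cdot \frac{38691}{764863352} = \frac{411440094}{95607919}$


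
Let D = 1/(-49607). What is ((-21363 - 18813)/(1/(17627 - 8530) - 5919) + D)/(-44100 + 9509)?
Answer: -9065182846781/46197940162239827 ≈ -0.00019622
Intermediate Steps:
D = -1/49607 ≈ -2.0158e-5
((-21363 - 18813)/(1/(17627 - 8530) - 5919) + D)/(-44100 + 9509) = ((-21363 - 18813)/(1/(17627 - 8530) - 5919) - 1/49607)/(-44100 + 9509) = (-40176/(1/9097 - 5919) - 1/49607)/(-34591) = (-40176/(1/9097 - 5919) - 1/49607)*(-1/34591) = (-40176/(-53845142/9097) - 1/49607)*(-1/34591) = (-40176*(-9097/53845142) - 1/49607)*(-1/34591) = (182740536/26922571 - 1/49607)*(-1/34591) = (9065182846781/1335547979597)*(-1/34591) = -9065182846781/46197940162239827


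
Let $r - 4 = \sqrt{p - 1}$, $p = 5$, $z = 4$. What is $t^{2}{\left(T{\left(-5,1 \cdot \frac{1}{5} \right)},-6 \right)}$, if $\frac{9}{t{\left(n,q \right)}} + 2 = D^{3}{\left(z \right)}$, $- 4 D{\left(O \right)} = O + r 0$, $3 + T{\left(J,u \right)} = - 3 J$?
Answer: $9$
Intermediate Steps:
$r = 6$ ($r = 4 + \sqrt{5 - 1} = 4 + \sqrt{4} = 4 + 2 = 6$)
$T{\left(J,u \right)} = -3 - 3 J$
$D{\left(O \right)} = - \frac{O}{4}$ ($D{\left(O \right)} = - \frac{O + 6 \cdot 0}{4} = - \frac{O + 0}{4} = - \frac{O}{4}$)
$t{\left(n,q \right)} = -3$ ($t{\left(n,q \right)} = \frac{9}{-2 + \left(\left(- \frac{1}{4}\right) 4\right)^{3}} = \frac{9}{-2 + \left(-1\right)^{3}} = \frac{9}{-2 - 1} = \frac{9}{-3} = 9 \left(- \frac{1}{3}\right) = -3$)
$t^{2}{\left(T{\left(-5,1 \cdot \frac{1}{5} \right)},-6 \right)} = \left(-3\right)^{2} = 9$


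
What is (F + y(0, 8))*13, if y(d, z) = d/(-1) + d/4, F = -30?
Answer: -390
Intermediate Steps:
y(d, z) = -3*d/4 (y(d, z) = d*(-1) + d*(¼) = -d + d/4 = -3*d/4)
(F + y(0, 8))*13 = (-30 - ¾*0)*13 = (-30 + 0)*13 = -30*13 = -390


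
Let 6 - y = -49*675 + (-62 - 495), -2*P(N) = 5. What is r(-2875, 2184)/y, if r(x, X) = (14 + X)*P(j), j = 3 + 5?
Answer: -5495/33638 ≈ -0.16336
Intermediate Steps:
j = 8
P(N) = -5/2 (P(N) = -½*5 = -5/2)
y = 33638 (y = 6 - (-49*675 + (-62 - 495)) = 6 - (-33075 - 557) = 6 - 1*(-33632) = 6 + 33632 = 33638)
r(x, X) = -35 - 5*X/2 (r(x, X) = (14 + X)*(-5/2) = -35 - 5*X/2)
r(-2875, 2184)/y = (-35 - 5/2*2184)/33638 = (-35 - 5460)*(1/33638) = -5495*1/33638 = -5495/33638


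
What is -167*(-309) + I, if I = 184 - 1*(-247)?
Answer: 52034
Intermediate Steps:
I = 431 (I = 184 + 247 = 431)
-167*(-309) + I = -167*(-309) + 431 = 51603 + 431 = 52034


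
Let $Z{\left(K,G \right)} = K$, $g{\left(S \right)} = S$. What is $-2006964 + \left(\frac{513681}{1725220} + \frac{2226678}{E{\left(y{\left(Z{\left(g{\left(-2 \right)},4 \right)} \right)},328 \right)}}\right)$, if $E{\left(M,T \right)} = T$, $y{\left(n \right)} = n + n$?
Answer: $- \frac{5052872213463}{2526215} \approx -2.0002 \cdot 10^{6}$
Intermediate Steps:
$y{\left(n \right)} = 2 n$
$-2006964 + \left(\frac{513681}{1725220} + \frac{2226678}{E{\left(y{\left(Z{\left(g{\left(-2 \right)},4 \right)} \right)},328 \right)}}\right) = -2006964 + \left(\frac{513681}{1725220} + \frac{2226678}{328}\right) = -2006964 + \left(513681 \cdot \frac{1}{1725220} + 2226678 \cdot \frac{1}{328}\right) = -2006964 + \left(\frac{73383}{246460} + \frac{1113339}{164}\right) = -2006964 + \frac{17150347797}{2526215} = - \frac{5052872213463}{2526215}$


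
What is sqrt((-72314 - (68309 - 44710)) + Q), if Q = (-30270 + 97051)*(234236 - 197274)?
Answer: sqrt(2468263409) ≈ 49682.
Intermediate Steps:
Q = 2468359322 (Q = 66781*36962 = 2468359322)
sqrt((-72314 - (68309 - 44710)) + Q) = sqrt((-72314 - (68309 - 44710)) + 2468359322) = sqrt((-72314 - 1*23599) + 2468359322) = sqrt((-72314 - 23599) + 2468359322) = sqrt(-95913 + 2468359322) = sqrt(2468263409)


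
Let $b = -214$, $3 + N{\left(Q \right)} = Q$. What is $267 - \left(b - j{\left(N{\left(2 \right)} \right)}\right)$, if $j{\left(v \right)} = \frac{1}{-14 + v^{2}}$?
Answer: $\frac{6252}{13} \approx 480.92$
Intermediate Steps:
$N{\left(Q \right)} = -3 + Q$
$267 - \left(b - j{\left(N{\left(2 \right)} \right)}\right) = 267 + \left(\frac{1}{-14 + \left(-3 + 2\right)^{2}} - -214\right) = 267 + \left(\frac{1}{-14 + \left(-1\right)^{2}} + 214\right) = 267 + \left(\frac{1}{-14 + 1} + 214\right) = 267 + \left(\frac{1}{-13} + 214\right) = 267 + \left(- \frac{1}{13} + 214\right) = 267 + \frac{2781}{13} = \frac{6252}{13}$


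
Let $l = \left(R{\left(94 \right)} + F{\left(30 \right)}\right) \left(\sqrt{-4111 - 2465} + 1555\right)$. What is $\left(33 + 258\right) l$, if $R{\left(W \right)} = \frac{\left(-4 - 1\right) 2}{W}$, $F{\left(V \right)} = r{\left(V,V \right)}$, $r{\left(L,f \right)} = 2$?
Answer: $\frac{40272945}{47} + \frac{103596 i \sqrt{411}}{47} \approx 8.5687 \cdot 10^{5} + 44685.0 i$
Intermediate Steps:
$F{\left(V \right)} = 2$
$R{\left(W \right)} = - \frac{10}{W}$ ($R{\left(W \right)} = \frac{\left(-5\right) 2}{W} = - \frac{10}{W}$)
$l = \frac{138395}{47} + \frac{356 i \sqrt{411}}{47}$ ($l = \left(- \frac{10}{94} + 2\right) \left(\sqrt{-4111 - 2465} + 1555\right) = \left(\left(-10\right) \frac{1}{94} + 2\right) \left(\sqrt{-6576} + 1555\right) = \left(- \frac{5}{47} + 2\right) \left(4 i \sqrt{411} + 1555\right) = \frac{89 \left(1555 + 4 i \sqrt{411}\right)}{47} = \frac{138395}{47} + \frac{356 i \sqrt{411}}{47} \approx 2944.6 + 153.56 i$)
$\left(33 + 258\right) l = \left(33 + 258\right) \left(\frac{138395}{47} + \frac{356 i \sqrt{411}}{47}\right) = 291 \left(\frac{138395}{47} + \frac{356 i \sqrt{411}}{47}\right) = \frac{40272945}{47} + \frac{103596 i \sqrt{411}}{47}$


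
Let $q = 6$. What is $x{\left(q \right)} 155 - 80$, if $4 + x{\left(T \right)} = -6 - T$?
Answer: $-2560$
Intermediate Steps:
$x{\left(T \right)} = -10 - T$ ($x{\left(T \right)} = -4 - \left(6 + T\right) = -10 - T$)
$x{\left(q \right)} 155 - 80 = \left(-10 - 6\right) 155 - 80 = \left(-16\right) 155 - 80 = -2480 - 80 = -2560$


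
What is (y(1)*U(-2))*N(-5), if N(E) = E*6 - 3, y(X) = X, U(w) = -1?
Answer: 33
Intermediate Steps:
N(E) = -3 + 6*E (N(E) = 6*E - 3 = -3 + 6*E)
(y(1)*U(-2))*N(-5) = (1*(-1))*(-3 + 6*(-5)) = -(-3 - 30) = -1*(-33) = 33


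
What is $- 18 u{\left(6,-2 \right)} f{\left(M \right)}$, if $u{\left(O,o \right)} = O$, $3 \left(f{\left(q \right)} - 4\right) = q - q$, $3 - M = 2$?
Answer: $-432$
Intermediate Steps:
$M = 1$ ($M = 3 - 2 = 1$)
$f{\left(q \right)} = 4$ ($f{\left(q \right)} = 4 + \frac{q - q}{3} = 4 + \frac{1}{3} \cdot 0 = 4 + 0 = 4$)
$- 18 u{\left(6,-2 \right)} f{\left(M \right)} = \left(-18\right) 6 \cdot 4 = \left(-108\right) 4 = -432$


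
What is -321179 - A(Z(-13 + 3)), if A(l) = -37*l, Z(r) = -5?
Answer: -321364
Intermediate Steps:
-321179 - A(Z(-13 + 3)) = -321179 - (-37)*(-5) = -321179 - 1*185 = -321179 - 185 = -321364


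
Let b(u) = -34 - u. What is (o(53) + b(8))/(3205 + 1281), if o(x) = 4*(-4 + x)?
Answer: 77/2243 ≈ 0.034329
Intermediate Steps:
o(x) = -16 + 4*x
(o(53) + b(8))/(3205 + 1281) = ((-16 + 4*53) + (-34 - 1*8))/(3205 + 1281) = ((-16 + 212) + (-34 - 8))/4486 = (196 - 42)*(1/4486) = 154*(1/4486) = 77/2243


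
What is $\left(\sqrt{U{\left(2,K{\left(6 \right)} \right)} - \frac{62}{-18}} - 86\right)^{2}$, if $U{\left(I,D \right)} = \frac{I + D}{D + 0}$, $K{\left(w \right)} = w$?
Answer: $\frac{\left(258 - \sqrt{43}\right)^{2}}{9} \approx 7024.8$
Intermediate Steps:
$U{\left(I,D \right)} = \frac{D + I}{D}$
$\left(\sqrt{U{\left(2,K{\left(6 \right)} \right)} - \frac{62}{-18}} - 86\right)^{2} = \left(\sqrt{\frac{6 + 2}{6} - \frac{62}{-18}} - 86\right)^{2} = \left(\sqrt{\frac{1}{6} \cdot 8 - - \frac{31}{9}} - 86\right)^{2} = \left(\sqrt{\frac{4}{3} + \frac{31}{9}} - 86\right)^{2} = \left(\sqrt{\frac{43}{9}} - 86\right)^{2} = \left(\frac{\sqrt{43}}{3} - 86\right)^{2} = \left(-86 + \frac{\sqrt{43}}{3}\right)^{2}$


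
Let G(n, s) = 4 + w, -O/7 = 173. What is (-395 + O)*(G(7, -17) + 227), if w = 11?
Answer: -388652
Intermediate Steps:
O = -1211 (O = -7*173 = -1211)
G(n, s) = 15 (G(n, s) = 4 + 11 = 15)
(-395 + O)*(G(7, -17) + 227) = (-395 - 1211)*(15 + 227) = -1606*242 = -388652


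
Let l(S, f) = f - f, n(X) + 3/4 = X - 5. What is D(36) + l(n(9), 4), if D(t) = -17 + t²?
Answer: 1279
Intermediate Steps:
n(X) = -23/4 + X (n(X) = -¾ + (X - 5) = -¾ + (-5 + X) = -23/4 + X)
l(S, f) = 0
D(36) + l(n(9), 4) = (-17 + 36²) + 0 = (-17 + 1296) + 0 = 1279 + 0 = 1279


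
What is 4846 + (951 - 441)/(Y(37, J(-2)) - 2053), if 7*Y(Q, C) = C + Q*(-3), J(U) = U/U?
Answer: 23390452/4827 ≈ 4845.8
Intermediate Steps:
J(U) = 1
Y(Q, C) = -3*Q/7 + C/7 (Y(Q, C) = (C + Q*(-3))/7 = (C - 3*Q)/7 = -3*Q/7 + C/7)
4846 + (951 - 441)/(Y(37, J(-2)) - 2053) = 4846 + (951 - 441)/((-3/7*37 + (⅐)*1) - 2053) = 4846 + 510/((-111/7 + ⅐) - 2053) = 4846 + 510/(-110/7 - 2053) = 4846 + 510/(-14481/7) = 4846 + 510*(-7/14481) = 4846 - 1190/4827 = 23390452/4827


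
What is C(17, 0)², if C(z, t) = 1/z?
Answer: 1/289 ≈ 0.0034602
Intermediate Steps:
C(z, t) = 1/z
C(17, 0)² = (1/17)² = 1/289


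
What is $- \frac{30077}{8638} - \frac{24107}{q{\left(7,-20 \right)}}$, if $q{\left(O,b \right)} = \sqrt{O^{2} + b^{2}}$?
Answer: $- \frac{30077}{8638} - \frac{24107 \sqrt{449}}{449} \approx -1141.2$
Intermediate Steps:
$- \frac{30077}{8638} - \frac{24107}{q{\left(7,-20 \right)}} = - \frac{30077}{8638} - \frac{24107}{\sqrt{7^{2} + \left(-20\right)^{2}}} = \left(-30077\right) \frac{1}{8638} - \frac{24107}{\sqrt{49 + 400}} = - \frac{30077}{8638} - \frac{24107}{\sqrt{449}} = - \frac{30077}{8638} - 24107 \frac{\sqrt{449}}{449} = - \frac{30077}{8638} - \frac{24107 \sqrt{449}}{449}$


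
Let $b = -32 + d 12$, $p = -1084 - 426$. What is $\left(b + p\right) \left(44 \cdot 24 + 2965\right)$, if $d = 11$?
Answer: $-5669610$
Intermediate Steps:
$p = -1510$ ($p = -1084 - 426 = -1510$)
$b = 100$ ($b = -32 + 11 \cdot 12 = -32 + 132 = 100$)
$\left(b + p\right) \left(44 \cdot 24 + 2965\right) = \left(100 - 1510\right) \left(44 \cdot 24 + 2965\right) = - 1410 \left(1056 + 2965\right) = \left(-1410\right) 4021 = -5669610$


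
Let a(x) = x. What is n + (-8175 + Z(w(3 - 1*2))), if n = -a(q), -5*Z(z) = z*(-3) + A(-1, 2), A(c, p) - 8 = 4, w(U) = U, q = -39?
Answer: -40689/5 ≈ -8137.8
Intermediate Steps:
A(c, p) = 12 (A(c, p) = 8 + 4 = 12)
Z(z) = -12/5 + 3*z/5 (Z(z) = -(z*(-3) + 12)/5 = -(-3*z + 12)/5 = -(12 - 3*z)/5 = -12/5 + 3*z/5)
n = 39 (n = -1*(-39) = 39)
n + (-8175 + Z(w(3 - 1*2))) = 39 + (-8175 + (-12/5 + 3*(3 - 1*2)/5)) = 39 + (-8175 + (-12/5 + 3*(3 - 2)/5)) = 39 + (-8175 + (-12/5 + (⅗)*1)) = 39 + (-8175 + (-12/5 + ⅗)) = 39 + (-8175 - 9/5) = 39 - 40884/5 = -40689/5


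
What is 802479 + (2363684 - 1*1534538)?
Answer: 1631625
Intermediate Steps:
802479 + (2363684 - 1*1534538) = 802479 + (2363684 - 1534538) = 802479 + 829146 = 1631625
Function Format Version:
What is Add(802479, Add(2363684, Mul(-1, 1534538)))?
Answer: 1631625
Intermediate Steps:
Add(802479, Add(2363684, Mul(-1, 1534538))) = Add(802479, Add(2363684, -1534538)) = Add(802479, 829146) = 1631625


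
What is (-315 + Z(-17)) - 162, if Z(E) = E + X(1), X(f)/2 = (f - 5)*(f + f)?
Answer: -510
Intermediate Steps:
X(f) = 4*f*(-5 + f) (X(f) = 2*((f - 5)*(f + f)) = 2*((-5 + f)*(2*f)) = 2*(2*f*(-5 + f)) = 4*f*(-5 + f))
Z(E) = -16 + E (Z(E) = E + 4*1*(-5 + 1) = E + 4*1*(-4) = E - 16 = -16 + E)
(-315 + Z(-17)) - 162 = (-315 + (-16 - 17)) - 162 = (-315 - 33) - 162 = -348 - 162 = -510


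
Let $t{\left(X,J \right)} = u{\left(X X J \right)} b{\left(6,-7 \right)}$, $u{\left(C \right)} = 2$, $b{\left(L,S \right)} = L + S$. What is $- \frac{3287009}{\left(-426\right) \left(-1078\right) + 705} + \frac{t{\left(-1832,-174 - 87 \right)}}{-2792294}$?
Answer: $- \frac{4589147294390}{642134078151} \approx -7.1467$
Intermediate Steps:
$t{\left(X,J \right)} = -2$ ($t{\left(X,J \right)} = 2 \left(6 - 7\right) = 2 \left(-1\right) = -2$)
$- \frac{3287009}{\left(-426\right) \left(-1078\right) + 705} + \frac{t{\left(-1832,-174 - 87 \right)}}{-2792294} = - \frac{3287009}{\left(-426\right) \left(-1078\right) + 705} - \frac{2}{-2792294} = - \frac{3287009}{459228 + 705} - - \frac{1}{1396147} = - \frac{3287009}{459933} + \frac{1}{1396147} = - \frac{4589147294390}{642134078151}$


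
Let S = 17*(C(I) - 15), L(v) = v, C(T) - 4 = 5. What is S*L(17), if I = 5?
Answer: -1734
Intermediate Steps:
C(T) = 9 (C(T) = 4 + 5 = 9)
S = -102 (S = 17*(9 - 15) = 17*(-6) = -102)
S*L(17) = -102*17 = -1734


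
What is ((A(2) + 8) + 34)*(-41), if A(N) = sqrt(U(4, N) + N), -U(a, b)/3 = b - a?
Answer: -1722 - 82*sqrt(2) ≈ -1838.0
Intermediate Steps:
U(a, b) = -3*b + 3*a (U(a, b) = -3*(b - a) = -3*b + 3*a)
A(N) = sqrt(12 - 2*N) (A(N) = sqrt((-3*N + 3*4) + N) = sqrt((-3*N + 12) + N) = sqrt((12 - 3*N) + N) = sqrt(12 - 2*N))
((A(2) + 8) + 34)*(-41) = ((sqrt(12 - 2*2) + 8) + 34)*(-41) = ((sqrt(12 - 4) + 8) + 34)*(-41) = ((sqrt(8) + 8) + 34)*(-41) = ((2*sqrt(2) + 8) + 34)*(-41) = ((8 + 2*sqrt(2)) + 34)*(-41) = (42 + 2*sqrt(2))*(-41) = -1722 - 82*sqrt(2)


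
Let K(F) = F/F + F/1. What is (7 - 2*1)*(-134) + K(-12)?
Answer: -681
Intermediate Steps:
K(F) = 1 + F (K(F) = 1 + F*1 = 1 + F)
(7 - 2*1)*(-134) + K(-12) = (7 - 2*1)*(-134) + (1 - 12) = (7 - 2)*(-134) - 11 = 5*(-134) - 11 = -670 - 11 = -681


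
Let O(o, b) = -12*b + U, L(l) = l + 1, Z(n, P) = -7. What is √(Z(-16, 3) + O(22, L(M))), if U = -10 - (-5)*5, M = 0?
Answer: 2*I ≈ 2.0*I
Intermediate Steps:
U = 15 (U = -10 - 1*(-25) = -10 + 25 = 15)
L(l) = 1 + l
O(o, b) = 15 - 12*b (O(o, b) = -12*b + 15 = 15 - 12*b)
√(Z(-16, 3) + O(22, L(M))) = √(-7 + (15 - 12*(1 + 0))) = √(-7 + (15 - 12*1)) = √(-7 + (15 - 12)) = √(-7 + 3) = √(-4) = 2*I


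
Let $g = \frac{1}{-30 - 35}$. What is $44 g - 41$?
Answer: $- \frac{2709}{65} \approx -41.677$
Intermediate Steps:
$g = - \frac{1}{65}$ ($g = \frac{1}{-65} = - \frac{1}{65} \approx -0.015385$)
$44 g - 41 = 44 \left(- \frac{1}{65}\right) - 41 = - \frac{44}{65} - 41 = - \frac{2709}{65}$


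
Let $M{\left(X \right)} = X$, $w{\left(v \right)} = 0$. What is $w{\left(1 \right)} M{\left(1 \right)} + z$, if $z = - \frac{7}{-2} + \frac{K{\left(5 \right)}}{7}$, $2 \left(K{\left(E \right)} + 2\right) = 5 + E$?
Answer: $\frac{55}{14} \approx 3.9286$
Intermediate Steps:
$K{\left(E \right)} = \frac{1}{2} + \frac{E}{2}$ ($K{\left(E \right)} = -2 + \frac{5 + E}{2} = -2 + \left(\frac{5}{2} + \frac{E}{2}\right) = \frac{1}{2} + \frac{E}{2}$)
$z = \frac{55}{14}$ ($z = - \frac{7}{-2} + \frac{\frac{1}{2} + \frac{1}{2} \cdot 5}{7} = \left(-7\right) \left(- \frac{1}{2}\right) + \left(\frac{1}{2} + \frac{5}{2}\right) \frac{1}{7} = \frac{7}{2} + 3 \cdot \frac{1}{7} = \frac{7}{2} + \frac{3}{7} = \frac{55}{14} \approx 3.9286$)
$w{\left(1 \right)} M{\left(1 \right)} + z = 0 \cdot 1 + \frac{55}{14} = 0 + \frac{55}{14} = \frac{55}{14}$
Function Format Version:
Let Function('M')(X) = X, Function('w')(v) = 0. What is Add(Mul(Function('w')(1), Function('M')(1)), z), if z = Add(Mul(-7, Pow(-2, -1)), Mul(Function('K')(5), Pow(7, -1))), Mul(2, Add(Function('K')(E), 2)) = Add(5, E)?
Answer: Rational(55, 14) ≈ 3.9286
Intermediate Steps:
Function('K')(E) = Add(Rational(1, 2), Mul(Rational(1, 2), E)) (Function('K')(E) = Add(-2, Mul(Rational(1, 2), Add(5, E))) = Add(-2, Add(Rational(5, 2), Mul(Rational(1, 2), E))) = Add(Rational(1, 2), Mul(Rational(1, 2), E)))
z = Rational(55, 14) (z = Add(Mul(-7, Pow(-2, -1)), Mul(Add(Rational(1, 2), Mul(Rational(1, 2), 5)), Pow(7, -1))) = Add(Mul(-7, Rational(-1, 2)), Mul(Add(Rational(1, 2), Rational(5, 2)), Rational(1, 7))) = Add(Rational(7, 2), Mul(3, Rational(1, 7))) = Add(Rational(7, 2), Rational(3, 7)) = Rational(55, 14) ≈ 3.9286)
Add(Mul(Function('w')(1), Function('M')(1)), z) = Add(Mul(0, 1), Rational(55, 14)) = Add(0, Rational(55, 14)) = Rational(55, 14)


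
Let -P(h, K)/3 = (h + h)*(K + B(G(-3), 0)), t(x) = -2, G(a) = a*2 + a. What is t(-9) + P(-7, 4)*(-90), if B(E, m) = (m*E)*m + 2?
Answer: -22682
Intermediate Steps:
G(a) = 3*a (G(a) = 2*a + a = 3*a)
B(E, m) = 2 + E*m**2 (B(E, m) = (E*m)*m + 2 = E*m**2 + 2 = 2 + E*m**2)
P(h, K) = -6*h*(2 + K) (P(h, K) = -3*(h + h)*(K + (2 + (3*(-3))*0**2)) = -3*2*h*(K + (2 - 9*0)) = -3*2*h*(K + (2 + 0)) = -3*2*h*(K + 2) = -3*2*h*(2 + K) = -6*h*(2 + K))
t(-9) + P(-7, 4)*(-90) = -2 - 6*(-7)*(2 + 4)*(-90) = -2 - 6*(-7)*6*(-90) = -2 + 252*(-90) = -2 - 22680 = -22682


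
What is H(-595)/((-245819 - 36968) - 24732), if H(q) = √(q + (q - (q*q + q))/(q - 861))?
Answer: -I*√951405/15990988 ≈ -6.0997e-5*I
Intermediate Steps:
H(q) = √(q - q²/(-861 + q)) (H(q) = √(q + (q - (q² + q))/(-861 + q)) = √(q + (q - (q + q²))/(-861 + q)) = √(q + (q + (-q - q²))/(-861 + q)) = √(q + (-q²)/(-861 + q)) = √(q - q²/(-861 + q)))
H(-595)/((-245819 - 36968) - 24732) = (√861*√(-1*(-595)/(-861 - 595)))/((-245819 - 36968) - 24732) = (√861*√(-1*(-595)/(-1456)))/(-282787 - 24732) = (√861*√(-1*(-595)*(-1/1456)))/(-307519) = (√861*√(-85/208))*(-1/307519) = (√861*(I*√1105/52))*(-1/307519) = (I*√951405/52)*(-1/307519) = -I*√951405/15990988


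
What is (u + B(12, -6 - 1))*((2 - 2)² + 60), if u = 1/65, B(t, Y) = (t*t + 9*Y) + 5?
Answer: 67092/13 ≈ 5160.9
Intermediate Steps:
B(t, Y) = 5 + t² + 9*Y (B(t, Y) = (t² + 9*Y) + 5 = 5 + t² + 9*Y)
u = 1/65 ≈ 0.015385
(u + B(12, -6 - 1))*((2 - 2)² + 60) = (1/65 + (5 + 12² + 9*(-6 - 1)))*((2 - 2)² + 60) = (1/65 + (5 + 144 + 9*(-7)))*(0² + 60) = (1/65 + (5 + 144 - 63))*(0 + 60) = (1/65 + 86)*60 = (5591/65)*60 = 67092/13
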